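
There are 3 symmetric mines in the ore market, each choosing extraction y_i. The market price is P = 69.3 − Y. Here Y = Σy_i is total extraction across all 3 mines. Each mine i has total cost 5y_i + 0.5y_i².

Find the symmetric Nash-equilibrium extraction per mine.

12.86

A representative mine's profit is π_i = y_i(69.3 − Y) − 5y_i − 0.5y_i², with Y = y_i + Σ_{j≠i} y_j.
First-order condition: 64.3 − 3y_i − Σ_{j≠i} y_j = 0.
With identical mines, set every y_j = y: then 64.3 − 3y − 2y = 0, i.e. y = 64.3/5 = 12.86.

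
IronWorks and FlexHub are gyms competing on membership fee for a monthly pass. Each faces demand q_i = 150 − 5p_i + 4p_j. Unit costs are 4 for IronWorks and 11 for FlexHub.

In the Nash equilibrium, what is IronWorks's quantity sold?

130

IronWorks's profit: π = (p_{IronWorks} − 4)(150 − 5p_{IronWorks} + 4p_{FlexHub}).
∂π/∂p_{IronWorks} = 170 − 10p_{IronWorks} + 4p_{FlexHub} = 0 ⇒ p_{IronWorks} = 17 + 0.4p_{FlexHub}.
Similarly p_{FlexHub} = 20.5 + 0.4p_{IronWorks}.
Solving the two reaction functions simultaneously: (1 − (0.4)(0.4))p_{IronWorks} = 17 + 0.4·20.5, so 0.84p_{IronWorks} = 25.2 and p_{IronWorks} = 30.
Then p_{FlexHub} = 20.5 + 0.4·30 = 32.5.
q_{IronWorks} = 150 − 5·30 + 4·32.5 = 130.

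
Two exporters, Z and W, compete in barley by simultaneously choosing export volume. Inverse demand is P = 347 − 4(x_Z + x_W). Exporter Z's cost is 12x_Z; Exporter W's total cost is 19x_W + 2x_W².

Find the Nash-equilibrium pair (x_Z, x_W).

Exporter Z's profit: π = x_Z(347 − 4(x_Z + x_W)) − 12x_Z.
∂π/∂x_Z = 335 − 8x_Z − 4x_W = 0, so x_Z = 41.875 − 0.5x_W.
For W: ∂π/∂x_W = 328 − 12x_W − 4x_Z = 0 ⇒ x_W = 82/3 − (1/3)x_Z.
Plugging x_W into Z's best response: x_Z = 41.875 − 0.5(82/3 − (1/3)x_Z) ⇒ (5/6)x_Z = 677/24, so x_Z = 33.85.
Then x_W = 82/3 − (1/3)·33.85 = 16.05.

33.85, 16.05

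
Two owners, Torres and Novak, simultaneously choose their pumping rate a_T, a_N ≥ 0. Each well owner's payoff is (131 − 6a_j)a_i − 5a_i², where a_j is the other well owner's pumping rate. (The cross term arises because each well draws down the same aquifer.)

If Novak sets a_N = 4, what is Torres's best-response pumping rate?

10.7

Torres's payoff is (131 − 6a_N)a_T − 5a_T².
∂π/∂a_T = 131 − 6a_N − 10a_T = 0, so a_T = 13.1 − 0.6a_N.
At a_N = 4: a_T = 13.1 − 0.6·4 = 10.7.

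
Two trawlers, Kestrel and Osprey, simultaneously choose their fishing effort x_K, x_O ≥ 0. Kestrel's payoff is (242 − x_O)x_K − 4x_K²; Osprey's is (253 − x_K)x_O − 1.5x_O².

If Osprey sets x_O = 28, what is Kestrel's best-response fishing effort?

26.75

Expanding Kestrel's payoff: 242x_K − x_Ox_K − 4x_K².
∂π/∂x_K = 242 − x_O − 8x_K = 0, so x_K = 30.25 − 0.125x_O.
At x_O = 28: x_K = 30.25 − 0.125·28 = 26.75.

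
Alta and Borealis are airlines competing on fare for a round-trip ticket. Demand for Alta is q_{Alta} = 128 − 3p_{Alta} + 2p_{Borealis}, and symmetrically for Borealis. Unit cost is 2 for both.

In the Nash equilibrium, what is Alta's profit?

Alta's profit: π = (p_{Alta} − 2)(128 − 3p_{Alta} + 2p_{Borealis}).
∂π/∂p_{Alta} = 134 − 6p_{Alta} + 2p_{Borealis} = 0 ⇒ p_{Alta} = 67/3 + (1/3)p_{Borealis}.
Setting p_{Alta} = p_{Borealis} in the reaction function: p_{Alta} = 67/3 + (1/3)p_{Alta}, so p_{Alta} = (67/3) / (2/3) = 33.5.
q_{Alta} = 128 − 3·33.5 + 2·33.5 = 94.5.
Profit = (33.5 − 2)·94.5 = 2976.75.

2976.75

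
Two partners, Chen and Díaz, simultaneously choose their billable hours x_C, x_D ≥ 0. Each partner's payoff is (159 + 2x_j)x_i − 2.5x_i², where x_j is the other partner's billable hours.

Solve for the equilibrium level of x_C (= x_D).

Chen's payoff is (159 + 2x_D)x_C − 2.5x_C².
∂π/∂x_C = 159 + 2x_D − 5x_C = 0, so x_C = 31.8 + 0.4x_D.
Setting x_C = x_D in the reaction function: x_C = 31.8 + 0.4x_C, so x_C = 31.8 / 0.6 = 53.

53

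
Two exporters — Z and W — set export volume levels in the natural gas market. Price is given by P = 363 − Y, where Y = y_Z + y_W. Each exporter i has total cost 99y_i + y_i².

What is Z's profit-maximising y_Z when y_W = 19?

Exporter Z's profit: π = y_Z(363 − (y_Z + y_W)) − 99y_Z − y_Z².
∂π/∂y_Z = 264 − 4y_Z − y_W = 0, so y_Z = 66 − 0.25y_W.
At y_W = 19: y_Z = 66 − 0.25·19 = 61.25.

61.25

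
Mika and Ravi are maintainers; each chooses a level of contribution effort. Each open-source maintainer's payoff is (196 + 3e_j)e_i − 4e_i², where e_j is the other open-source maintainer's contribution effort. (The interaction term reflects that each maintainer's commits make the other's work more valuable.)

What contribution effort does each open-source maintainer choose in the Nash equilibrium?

Mika's payoff is (196 + 3e_R)e_M − 4e_M².
∂π/∂e_M = 196 + 3e_R − 8e_M = 0, so e_M = 24.5 + 0.375e_R.
Setting e_M = e_R in the reaction function: e_M = 24.5 + 0.375e_M, so e_M = 24.5 / 0.625 = 39.2.

39.2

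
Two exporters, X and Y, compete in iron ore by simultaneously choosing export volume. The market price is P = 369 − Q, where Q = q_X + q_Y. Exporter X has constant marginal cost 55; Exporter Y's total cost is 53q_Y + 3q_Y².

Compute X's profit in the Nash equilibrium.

Exporter X's profit: π = q_X(369 − (q_X + q_Y)) − 55q_X.
∂π/∂q_X = 314 − 2q_X − q_Y = 0, so q_X = 157 − 0.5q_Y.
For Y: ∂π/∂q_Y = 316 − 8q_Y − q_X = 0 ⇒ q_Y = 39.5 − 0.125q_X.
Solving the two reaction functions simultaneously: (1 − (−0.5)(−0.125))q_X = 157 − 0.5·39.5, so 0.9375q_X = 137.25 and q_X = 146.4.
Then q_Y = 39.5 − 0.125·146.4 = 21.2.
Price P = 369 − 167.6 = 201.4.
X's profit: (201.4 − 55)·146.4 = 21432.96.

21432.96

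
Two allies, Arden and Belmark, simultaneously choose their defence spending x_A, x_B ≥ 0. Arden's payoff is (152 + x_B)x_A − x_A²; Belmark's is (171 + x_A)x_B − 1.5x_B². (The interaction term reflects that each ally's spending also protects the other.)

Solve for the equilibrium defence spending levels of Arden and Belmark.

125.4, 98.8

Expanding Arden's payoff: 152x_A + x_Bx_A − x_A².
∂π/∂x_A = 152 + x_B − 2x_A = 0, so x_A = 76 + 0.5x_B.
Likewise for Belmark: x_B = 57 + (1/3)x_A.
Substituting the second reaction function into the first: x_A = 76 + 0.5(57 + (1/3)x_A), which gives (5/6)x_A = 104.5 ⇒ x_A = 125.4.
Then x_B = 57 + (1/3)·125.4 = 98.8.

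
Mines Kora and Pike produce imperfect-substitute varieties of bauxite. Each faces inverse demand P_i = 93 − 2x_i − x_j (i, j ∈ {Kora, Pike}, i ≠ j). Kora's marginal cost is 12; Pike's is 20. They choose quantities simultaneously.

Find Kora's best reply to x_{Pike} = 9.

Mine Kora's profit: π = x_{Kora}(93 − 2x_{Kora} − x_{Pike}) − 12x_{Kora}.
∂π/∂x_{Kora} = 81 − 4x_{Kora} − x_{Pike} = 0 ⇒ x_{Kora} = 20.25 − 0.25x_{Pike}.
At x_{Pike} = 9: x_{Kora} = 20.25 − 0.25·9 = 18.

18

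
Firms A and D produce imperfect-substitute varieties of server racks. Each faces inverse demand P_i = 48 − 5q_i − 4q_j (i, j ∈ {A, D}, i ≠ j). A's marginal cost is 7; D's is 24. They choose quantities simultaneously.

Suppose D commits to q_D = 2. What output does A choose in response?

3.3

Firm A's profit: π = q_A(48 − 5q_A − 4q_D) − 7q_A.
∂π/∂q_A = 41 − 10q_A − 4q_D = 0 ⇒ q_A = 4.1 − 0.4q_D.
At q_D = 2: q_A = 4.1 − 0.4·2 = 3.3.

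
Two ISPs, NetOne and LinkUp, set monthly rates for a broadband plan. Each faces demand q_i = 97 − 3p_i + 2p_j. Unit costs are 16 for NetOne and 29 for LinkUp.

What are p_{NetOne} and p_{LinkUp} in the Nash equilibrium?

38.6875, 43.5625

NetOne's profit: π = (p_{NetOne} − 16)(97 − 3p_{NetOne} + 2p_{LinkUp}).
∂π/∂p_{NetOne} = 145 − 6p_{NetOne} + 2p_{LinkUp} = 0 ⇒ p_{NetOne} = 145/6 + (1/3)p_{LinkUp}.
Similarly p_{LinkUp} = 92/3 + (1/3)p_{NetOne}.
Plugging p_{LinkUp} into NetOne's best response: p_{NetOne} = 145/6 + (1/3)(92/3 + (1/3)p_{NetOne}) ⇒ (8/9)p_{NetOne} = 619/18, so p_{NetOne} = 38.6875.
Then p_{LinkUp} = 92/3 + (1/3)·38.6875 = 43.5625.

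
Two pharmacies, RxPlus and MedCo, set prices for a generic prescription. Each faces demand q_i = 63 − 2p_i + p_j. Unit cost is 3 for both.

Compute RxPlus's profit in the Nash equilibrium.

800

RxPlus's profit: π = (p_{RxPlus} − 3)(63 − 2p_{RxPlus} + p_{MedCo}).
∂π/∂p_{RxPlus} = 69 − 4p_{RxPlus} + p_{MedCo} = 0 ⇒ p_{RxPlus} = 17.25 + 0.25p_{MedCo}.
The game is symmetric, so in equilibrium p_{MedCo} = p_{RxPlus}: the reaction function gives 0.75p_{RxPlus} = 17.25, hence p_{RxPlus} = 23.
q_{RxPlus} = 63 − 2·23 + 23 = 40.
Profit = (23 − 3)·40 = 800.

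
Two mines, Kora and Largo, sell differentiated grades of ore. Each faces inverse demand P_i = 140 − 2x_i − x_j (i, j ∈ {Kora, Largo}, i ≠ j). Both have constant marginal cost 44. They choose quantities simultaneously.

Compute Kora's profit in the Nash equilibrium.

Mine Kora's profit: π = x_{Kora}(140 − 2x_{Kora} − x_{Largo}) − 44x_{Kora}.
∂π/∂x_{Kora} = 96 − 4x_{Kora} − x_{Largo} = 0 ⇒ x_{Kora} = 24 − 0.25x_{Largo}.
The game is symmetric, so in equilibrium x_{Largo} = x_{Kora}: the reaction function gives 1.25x_{Kora} = 24, hence x_{Kora} = 19.2.
P_{Kora} = 140 − 2·19.2 − 19.2 = 82.4.
Profit = (82.4 − 44)·19.2 = 737.28.

737.28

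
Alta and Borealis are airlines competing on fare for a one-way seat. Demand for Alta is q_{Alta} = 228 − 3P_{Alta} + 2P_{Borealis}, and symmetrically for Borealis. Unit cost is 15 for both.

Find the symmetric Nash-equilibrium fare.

Alta's profit: π = (P_{Alta} − 15)(228 − 3P_{Alta} + 2P_{Borealis}).
∂π/∂P_{Alta} = 273 − 6P_{Alta} + 2P_{Borealis} = 0 ⇒ P_{Alta} = 45.5 + (1/3)P_{Borealis}.
Setting P_{Alta} = P_{Borealis} in the reaction function: P_{Alta} = 45.5 + (1/3)P_{Alta}, so P_{Alta} = 45.5 / (2/3) = 68.25.

68.25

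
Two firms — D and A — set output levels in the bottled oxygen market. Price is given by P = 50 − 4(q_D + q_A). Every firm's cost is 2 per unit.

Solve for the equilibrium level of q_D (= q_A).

4

Firm D's profit: π = q_D(50 − 4(q_D + q_A)) − 2q_D.
∂π/∂q_D = 48 − 8q_D − 4q_A = 0, so q_D = 6 − 0.5q_A.
The game is symmetric, so in equilibrium q_A = q_D: the reaction function gives 1.5q_D = 6, hence q_D = 4.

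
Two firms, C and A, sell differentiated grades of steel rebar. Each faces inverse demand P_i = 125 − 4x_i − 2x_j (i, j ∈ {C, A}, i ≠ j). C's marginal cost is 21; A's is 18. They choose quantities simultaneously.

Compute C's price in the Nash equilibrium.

Firm C's profit: π = x_C(125 − 4x_C − 2x_A) − 21x_C.
∂π/∂x_C = 104 − 8x_C − 2x_A = 0 ⇒ x_C = 13 − 0.25x_A.
Similarly x_A = 13.375 − 0.25x_C.
Substituting the second reaction function into the first: x_C = 13 − 0.25(13.375 − 0.25x_C), which gives 0.9375x_C = 309/32 ⇒ x_C = 10.3.
Then x_A = 13.375 − 0.25·10.3 = 10.8.
P_C = 125 − 4·10.3 − 2·10.8 = 62.2.

62.2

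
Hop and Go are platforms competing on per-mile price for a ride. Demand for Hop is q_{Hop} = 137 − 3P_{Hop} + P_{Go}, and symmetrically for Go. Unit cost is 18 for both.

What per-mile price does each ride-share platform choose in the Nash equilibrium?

38.2

Hop's profit: π = (P_{Hop} − 18)(137 − 3P_{Hop} + P_{Go}).
∂π/∂P_{Hop} = 191 − 6P_{Hop} + P_{Go} = 0 ⇒ P_{Hop} = 191/6 + (1/6)P_{Go}.
The game is symmetric, so in equilibrium P_{Go} = P_{Hop}: the reaction function gives (5/6)P_{Hop} = 191/6, hence P_{Hop} = 38.2.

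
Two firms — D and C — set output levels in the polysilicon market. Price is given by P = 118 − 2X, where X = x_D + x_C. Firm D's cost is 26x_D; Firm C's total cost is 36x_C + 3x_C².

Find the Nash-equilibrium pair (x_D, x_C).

Firm D's profit: π = x_D(118 − 2(x_D + x_C)) − 26x_D.
∂π/∂x_D = 92 − 4x_D − 2x_C = 0, so x_D = 23 − 0.5x_C.
For C: ∂π/∂x_C = 82 − 10x_C − 2x_D = 0 ⇒ x_C = 8.2 − 0.2x_D.
Plugging x_C into D's best response: x_D = 23 − 0.5(8.2 − 0.2x_D) ⇒ 0.9x_D = 18.9, so x_D = 21.
Then x_C = 8.2 − 0.2·21 = 4.

21, 4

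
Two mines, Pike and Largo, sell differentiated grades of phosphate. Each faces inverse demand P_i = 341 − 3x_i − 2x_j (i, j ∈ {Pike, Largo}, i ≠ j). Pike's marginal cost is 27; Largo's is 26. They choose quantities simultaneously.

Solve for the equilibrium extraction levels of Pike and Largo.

39.1875, 39.4375

Mine Pike's profit: π = x_{Pike}(341 − 3x_{Pike} − 2x_{Largo}) − 27x_{Pike}.
∂π/∂x_{Pike} = 314 − 6x_{Pike} − 2x_{Largo} = 0 ⇒ x_{Pike} = 157/3 − (1/3)x_{Largo}.
Similarly x_{Largo} = 52.5 − (1/3)x_{Pike}.
Plugging x_{Largo} into Pike's best response: x_{Pike} = 157/3 − (1/3)(52.5 − (1/3)x_{Pike}) ⇒ (8/9)x_{Pike} = 209/6, so x_{Pike} = 39.1875.
Then x_{Largo} = 52.5 − (1/3)·39.1875 = 39.4375.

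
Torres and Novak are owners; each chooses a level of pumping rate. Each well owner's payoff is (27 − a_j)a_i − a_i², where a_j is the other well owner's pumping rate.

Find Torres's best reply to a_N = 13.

Torres's payoff is (27 − a_N)a_T − a_T².
∂π/∂a_T = 27 − a_N − 2a_T = 0, so a_T = 13.5 − 0.5a_N.
At a_N = 13: a_T = 13.5 − 0.5·13 = 7.

7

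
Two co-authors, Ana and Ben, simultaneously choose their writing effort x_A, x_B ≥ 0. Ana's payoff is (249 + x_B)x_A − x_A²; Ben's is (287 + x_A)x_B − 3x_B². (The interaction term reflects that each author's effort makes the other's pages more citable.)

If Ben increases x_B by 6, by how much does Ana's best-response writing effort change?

Expanding Ana's payoff: 249x_A + x_Bx_A − x_A².
∂π/∂x_A = 249 + x_B − 2x_A = 0, so x_A = 124.5 + 0.5x_B.
The reaction-function slope is 0.5, so a 6-unit rise in x_B moves x_A by 0.5 × 6 = 3. Ana's best response rises — the actions are strategic complements.

3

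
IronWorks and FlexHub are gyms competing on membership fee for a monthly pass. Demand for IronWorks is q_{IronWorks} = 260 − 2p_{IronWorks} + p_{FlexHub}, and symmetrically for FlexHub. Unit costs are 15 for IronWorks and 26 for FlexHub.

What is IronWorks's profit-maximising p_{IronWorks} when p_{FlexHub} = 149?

IronWorks's profit: π = (p_{IronWorks} − 15)(260 − 2p_{IronWorks} + p_{FlexHub}).
∂π/∂p_{IronWorks} = 290 − 4p_{IronWorks} + p_{FlexHub} = 0 ⇒ p_{IronWorks} = 72.5 + 0.25p_{FlexHub}.
At p_{FlexHub} = 149: p_{IronWorks} = 72.5 + 0.25·149 = 109.75.

109.75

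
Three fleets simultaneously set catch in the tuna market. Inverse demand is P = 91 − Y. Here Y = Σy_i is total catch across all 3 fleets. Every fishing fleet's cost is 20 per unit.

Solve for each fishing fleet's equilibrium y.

17.75

A representative fishing fleet's profit is π_i = y_i(91 − Y) − 20y_i, with Y = y_i + Σ_{j≠i} y_j.
First-order condition: 71 − 2y_i − Σ_{j≠i} y_j = 0.
Imposing symmetry (y_j = y for all j) turns Σ_{j≠i} y_j into 2y, so 71 = 4y and y = 17.75.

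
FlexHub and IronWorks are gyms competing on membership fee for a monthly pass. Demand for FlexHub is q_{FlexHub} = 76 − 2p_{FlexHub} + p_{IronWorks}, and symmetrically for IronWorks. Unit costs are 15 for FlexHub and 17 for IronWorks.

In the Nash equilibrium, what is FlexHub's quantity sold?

41.2

FlexHub's profit: π = (p_{FlexHub} − 15)(76 − 2p_{FlexHub} + p_{IronWorks}).
∂π/∂p_{FlexHub} = 106 − 4p_{FlexHub} + p_{IronWorks} = 0 ⇒ p_{FlexHub} = 26.5 + 0.25p_{IronWorks}.
Similarly p_{IronWorks} = 27.5 + 0.25p_{FlexHub}.
Plugging p_{IronWorks} into FlexHub's best response: p_{FlexHub} = 26.5 + 0.25(27.5 + 0.25p_{FlexHub}) ⇒ 0.9375p_{FlexHub} = 33.375, so p_{FlexHub} = 35.6.
Then p_{IronWorks} = 27.5 + 0.25·35.6 = 36.4.
q_{FlexHub} = 76 − 2·35.6 + 36.4 = 41.2.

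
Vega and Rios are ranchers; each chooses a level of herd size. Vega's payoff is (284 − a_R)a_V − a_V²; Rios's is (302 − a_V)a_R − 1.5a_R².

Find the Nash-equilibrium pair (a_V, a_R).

110, 64

Expanding Vega's payoff: 284a_V − a_Ra_V − a_V².
∂π/∂a_V = 284 − a_R − 2a_V = 0, so a_V = 142 − 0.5a_R.
Likewise for Rios: a_R = 302/3 − (1/3)a_V.
Solving the two reaction functions simultaneously: (1 − (−0.5)(−1/3))a_V = 142 − 0.5·(302/3), so (5/6)a_V = 275/3 and a_V = 110.
Then a_R = 302/3 − (1/3)·110 = 64.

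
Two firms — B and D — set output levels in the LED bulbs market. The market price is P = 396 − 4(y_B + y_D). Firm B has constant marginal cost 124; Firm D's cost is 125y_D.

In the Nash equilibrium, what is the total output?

Firm B's profit: π = y_B(396 − 4(y_B + y_D)) − 124y_B.
∂π/∂y_B = 272 − 8y_B − 4y_D = 0, so y_B = 34 − 0.5y_D.
By the same steps for D: y_D = 33.875 − 0.5y_B.
Solving the two reaction functions simultaneously: (1 − (−0.5)(−0.5))y_B = 34 − 0.5·33.875, so 0.75y_B = 17.0625 and y_B = 22.75.
Then y_D = 33.875 − 0.5·22.75 = 22.5.
Total output: 22.75 + 22.5 = 45.25.

45.25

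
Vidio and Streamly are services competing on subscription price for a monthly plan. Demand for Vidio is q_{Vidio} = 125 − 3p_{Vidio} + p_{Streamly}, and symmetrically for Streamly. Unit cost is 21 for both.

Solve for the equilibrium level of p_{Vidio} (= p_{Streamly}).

Vidio's profit: π = (p_{Vidio} − 21)(125 − 3p_{Vidio} + p_{Streamly}).
∂π/∂p_{Vidio} = 188 − 6p_{Vidio} + p_{Streamly} = 0 ⇒ p_{Vidio} = 94/3 + (1/6)p_{Streamly}.
Setting p_{Vidio} = p_{Streamly} in the reaction function: p_{Vidio} = 94/3 + (1/6)p_{Vidio}, so p_{Vidio} = (94/3) / (5/6) = 37.6.

37.6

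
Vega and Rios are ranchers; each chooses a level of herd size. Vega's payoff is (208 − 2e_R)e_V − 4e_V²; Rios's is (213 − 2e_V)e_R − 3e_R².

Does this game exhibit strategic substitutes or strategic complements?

strategic substitutes

Expanding Vega's payoff: 208e_V − 2e_Re_V − 4e_V².
∂π/∂e_V = 208 − 2e_R − 8e_V = 0, so e_V = 26 − 0.25e_R.
The best-response slope de_V/de_R = −0.25 < 0: the reaction function is downward-sloping, so the choices are strategic substitutes.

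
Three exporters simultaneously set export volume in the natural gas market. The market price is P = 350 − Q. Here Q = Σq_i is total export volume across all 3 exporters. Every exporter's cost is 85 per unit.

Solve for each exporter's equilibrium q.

66.25

A representative exporter's profit is π_i = q_i(350 − Q) − 85q_i, with Q = q_i + Σ_{j≠i} q_j.
First-order condition: 265 − 2q_i − Σ_{j≠i} q_j = 0.
With identical exporters, set every q_j = q: then 265 − 2q − 2q = 0, i.e. q = 265/4 = 66.25.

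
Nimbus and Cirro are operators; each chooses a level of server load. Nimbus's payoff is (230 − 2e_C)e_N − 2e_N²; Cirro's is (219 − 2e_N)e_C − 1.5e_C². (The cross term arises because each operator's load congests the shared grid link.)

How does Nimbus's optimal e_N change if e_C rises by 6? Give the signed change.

Expanding Nimbus's payoff: 230e_N − 2e_Ce_N − 2e_N².
∂π/∂e_N = 230 − 2e_C − 4e_N = 0, so e_N = 57.5 − 0.5e_C.
The reaction-function slope is −0.5, so a 6-unit rise in e_C moves e_N by −0.5 × 6 = −3. Nimbus's best response falls — the actions are strategic substitutes.

-3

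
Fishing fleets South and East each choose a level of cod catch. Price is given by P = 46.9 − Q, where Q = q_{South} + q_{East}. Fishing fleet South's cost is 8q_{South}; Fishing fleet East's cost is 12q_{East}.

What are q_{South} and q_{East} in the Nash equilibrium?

Fishing fleet South's profit: π = q_{South}(46.9 − (q_{South} + q_{East})) − 8q_{South}.
∂π/∂q_{South} = 38.9 − 2q_{South} − q_{East} = 0, so q_{South} = 19.45 − 0.5q_{East}.
By the same steps for East: q_{East} = 17.45 − 0.5q_{South}.
Solving the two reaction functions simultaneously: (1 − (−0.5)(−0.5))q_{South} = 19.45 − 0.5·17.45, so 0.75q_{South} = 10.725 and q_{South} = 14.3.
Then q_{East} = 17.45 − 0.5·14.3 = 10.3.

14.3, 10.3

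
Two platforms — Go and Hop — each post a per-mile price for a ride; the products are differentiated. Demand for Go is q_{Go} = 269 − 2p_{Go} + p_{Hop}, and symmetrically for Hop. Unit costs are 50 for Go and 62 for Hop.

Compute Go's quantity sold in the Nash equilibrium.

Go's profit: π = (p_{Go} − 50)(269 − 2p_{Go} + p_{Hop}).
∂π/∂p_{Go} = 369 − 4p_{Go} + p_{Hop} = 0 ⇒ p_{Go} = 92.25 + 0.25p_{Hop}.
Similarly p_{Hop} = 98.25 + 0.25p_{Go}.
Substituting the second reaction function into the first: p_{Go} = 92.25 + 0.25(98.25 + 0.25p_{Go}), which gives 0.9375p_{Go} = 116.8125 ⇒ p_{Go} = 124.6.
Then p_{Hop} = 98.25 + 0.25·124.6 = 129.4.
q_{Go} = 269 − 2·124.6 + 129.4 = 149.2.

149.2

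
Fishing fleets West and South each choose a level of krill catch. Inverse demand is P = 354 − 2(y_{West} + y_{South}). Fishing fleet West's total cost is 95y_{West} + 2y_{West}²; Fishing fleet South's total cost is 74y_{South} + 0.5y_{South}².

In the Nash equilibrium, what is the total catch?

Fishing fleet West's profit: π = y_{West}(354 − 2(y_{West} + y_{South})) − 95y_{West} − 2y_{West}².
∂π/∂y_{West} = 259 − 8y_{West} − 2y_{South} = 0, so y_{West} = 32.375 − 0.25y_{South}.
For South: ∂π/∂y_{South} = 280 − 5y_{South} − 2y_{West} = 0 ⇒ y_{South} = 56 − 0.4y_{West}.
Plugging y_{South} into West's best response: y_{West} = 32.375 − 0.25(56 − 0.4y_{West}) ⇒ 0.9y_{West} = 18.375, so y_{West} = 245/12.
Then y_{South} = 56 − 0.4·(245/12) = 287/6.
Total catch: 245/12 + 287/6 = 68.25.

68.25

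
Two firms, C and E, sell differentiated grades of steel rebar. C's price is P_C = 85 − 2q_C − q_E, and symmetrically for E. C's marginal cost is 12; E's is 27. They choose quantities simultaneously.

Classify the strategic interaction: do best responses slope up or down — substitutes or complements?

Firm C's profit: π = q_C(85 − 2q_C − q_E) − 12q_C.
∂π/∂q_C = 73 − 4q_C − q_E = 0 ⇒ q_C = 18.25 − 0.25q_E.
The best-response slope dq_C/dq_E = −0.25 < 0: the reaction function is downward-sloping, so the choices are strategic substitutes.

strategic substitutes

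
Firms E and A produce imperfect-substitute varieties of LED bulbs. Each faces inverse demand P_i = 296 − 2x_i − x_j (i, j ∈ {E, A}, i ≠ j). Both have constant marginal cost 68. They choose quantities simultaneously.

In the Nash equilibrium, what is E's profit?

4158.72

Firm E's profit: π = x_E(296 − 2x_E − x_A) − 68x_E.
∂π/∂x_E = 228 − 4x_E − x_A = 0 ⇒ x_E = 57 − 0.25x_A.
By symmetry x_A = x_E; substituting into the reaction function, 1.25x_E = 57 and x_E = 45.6.
P_E = 296 − 2·45.6 − 45.6 = 159.2.
Profit = (159.2 − 68)·45.6 = 4158.72.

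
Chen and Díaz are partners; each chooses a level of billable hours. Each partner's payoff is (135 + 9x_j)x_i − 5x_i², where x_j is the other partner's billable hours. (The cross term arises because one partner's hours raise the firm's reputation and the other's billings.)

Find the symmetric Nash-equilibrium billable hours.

Chen's payoff is (135 + 9x_D)x_C − 5x_C².
∂π/∂x_C = 135 + 9x_D − 10x_C = 0, so x_C = 13.5 + 0.9x_D.
By symmetry x_D = x_C; substituting into the reaction function, 0.1x_C = 13.5 and x_C = 135.

135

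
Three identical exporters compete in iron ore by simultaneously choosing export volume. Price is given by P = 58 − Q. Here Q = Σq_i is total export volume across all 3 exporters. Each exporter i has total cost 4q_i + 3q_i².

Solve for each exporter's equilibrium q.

A representative exporter's profit is π_i = q_i(58 − Q) − 4q_i − 3q_i², with Q = q_i + Σ_{j≠i} q_j.
First-order condition: 54 − 8q_i − Σ_{j≠i} q_j = 0.
In a symmetric equilibrium every exporter chooses the same q, so Σ_{j≠i} q_j = 2q. The condition becomes 54 − 10q = 0, giving q = 54/10 = 5.4.

5.4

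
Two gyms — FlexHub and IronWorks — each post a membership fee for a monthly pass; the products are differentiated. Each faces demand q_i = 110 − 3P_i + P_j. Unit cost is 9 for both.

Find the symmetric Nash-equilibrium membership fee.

FlexHub's profit: π = (P_{FlexHub} − 9)(110 − 3P_{FlexHub} + P_{IronWorks}).
∂π/∂P_{FlexHub} = 137 − 6P_{FlexHub} + P_{IronWorks} = 0 ⇒ P_{FlexHub} = 137/6 + (1/6)P_{IronWorks}.
By symmetry P_{IronWorks} = P_{FlexHub}; substituting into the reaction function, (5/6)P_{FlexHub} = 137/6 and P_{FlexHub} = 27.4.

27.4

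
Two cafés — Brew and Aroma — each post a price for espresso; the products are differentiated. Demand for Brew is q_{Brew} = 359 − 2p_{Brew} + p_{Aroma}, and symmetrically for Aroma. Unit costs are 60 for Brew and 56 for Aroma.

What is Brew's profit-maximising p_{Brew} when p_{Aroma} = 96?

Brew's profit: π = (p_{Brew} − 60)(359 − 2p_{Brew} + p_{Aroma}).
∂π/∂p_{Brew} = 479 − 4p_{Brew} + p_{Aroma} = 0 ⇒ p_{Brew} = 119.75 + 0.25p_{Aroma}.
At p_{Aroma} = 96: p_{Brew} = 119.75 + 0.25·96 = 143.75.

143.75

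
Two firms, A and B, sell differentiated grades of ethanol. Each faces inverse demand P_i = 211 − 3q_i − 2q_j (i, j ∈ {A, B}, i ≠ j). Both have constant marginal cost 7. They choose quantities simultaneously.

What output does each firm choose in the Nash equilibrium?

Firm A's profit: π = q_A(211 − 3q_A − 2q_B) − 7q_A.
∂π/∂q_A = 204 − 6q_A − 2q_B = 0 ⇒ q_A = 34 − (1/3)q_B.
By symmetry q_B = q_A; substituting into the reaction function, (4/3)q_A = 34 and q_A = 25.5.

25.5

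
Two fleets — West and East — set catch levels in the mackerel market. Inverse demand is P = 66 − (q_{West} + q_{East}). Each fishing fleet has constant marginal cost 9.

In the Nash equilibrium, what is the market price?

Fishing fleet West's profit: π = q_{West}(66 − (q_{West} + q_{East})) − 9q_{West}.
∂π/∂q_{West} = 57 − 2q_{West} − q_{East} = 0, so q_{West} = 28.5 − 0.5q_{East}.
The game is symmetric, so in equilibrium q_{East} = q_{West}: the reaction function gives 1.5q_{West} = 28.5, hence q_{West} = 19.
Equilibrium price: P = 66 − 38 = 28.

28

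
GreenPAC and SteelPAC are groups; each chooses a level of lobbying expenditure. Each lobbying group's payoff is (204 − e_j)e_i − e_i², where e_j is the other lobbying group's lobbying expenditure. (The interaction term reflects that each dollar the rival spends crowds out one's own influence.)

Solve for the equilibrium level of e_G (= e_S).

GreenPAC's payoff is (204 − e_S)e_G − e_G².
∂π/∂e_G = 204 − e_S − 2e_G = 0, so e_G = 102 − 0.5e_S.
The game is symmetric, so in equilibrium e_S = e_G: the reaction function gives 1.5e_G = 102, hence e_G = 68.

68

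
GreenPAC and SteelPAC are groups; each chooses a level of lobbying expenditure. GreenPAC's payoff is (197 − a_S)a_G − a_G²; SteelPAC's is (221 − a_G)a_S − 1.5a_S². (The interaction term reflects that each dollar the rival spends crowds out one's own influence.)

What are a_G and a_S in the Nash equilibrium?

74, 49

Expanding GreenPAC's payoff: 197a_G − a_Sa_G − a_G².
∂π/∂a_G = 197 − a_S − 2a_G = 0, so a_G = 98.5 − 0.5a_S.
Likewise for SteelPAC: a_S = 221/3 − (1/3)a_G.
Substituting the second reaction function into the first: a_G = 98.5 − 0.5(221/3 − (1/3)a_G), which gives (5/6)a_G = 185/3 ⇒ a_G = 74.
Then a_S = 221/3 − (1/3)·74 = 49.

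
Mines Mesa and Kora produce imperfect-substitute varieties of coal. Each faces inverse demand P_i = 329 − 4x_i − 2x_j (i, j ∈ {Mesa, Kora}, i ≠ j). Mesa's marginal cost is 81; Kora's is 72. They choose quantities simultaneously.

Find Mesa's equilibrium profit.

Mine Mesa's profit: π = x_{Mesa}(329 − 4x_{Mesa} − 2x_{Kora}) − 81x_{Mesa}.
∂π/∂x_{Mesa} = 248 − 8x_{Mesa} − 2x_{Kora} = 0 ⇒ x_{Mesa} = 31 − 0.25x_{Kora}.
Similarly x_{Kora} = 32.125 − 0.25x_{Mesa}.
Plugging x_{Kora} into Mesa's best response: x_{Mesa} = 31 − 0.25(32.125 − 0.25x_{Mesa}) ⇒ 0.9375x_{Mesa} = 735/32, so x_{Mesa} = 24.5.
Then x_{Kora} = 32.125 − 0.25·24.5 = 26.
P_{Mesa} = 329 − 4·24.5 − 2·26 = 179.
Profit = (179 − 81)·24.5 = 2401.

2401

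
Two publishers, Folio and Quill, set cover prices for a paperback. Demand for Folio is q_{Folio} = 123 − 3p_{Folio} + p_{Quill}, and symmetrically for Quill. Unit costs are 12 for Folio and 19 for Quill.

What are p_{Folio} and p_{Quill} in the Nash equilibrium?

Folio's profit: π = (p_{Folio} − 12)(123 − 3p_{Folio} + p_{Quill}).
∂π/∂p_{Folio} = 159 − 6p_{Folio} + p_{Quill} = 0 ⇒ p_{Folio} = 26.5 + (1/6)p_{Quill}.
Similarly p_{Quill} = 30 + (1/6)p_{Folio}.
Solving the two reaction functions simultaneously: (1 − (1/6)(1/6))p_{Folio} = 26.5 + (1/6)·30, so (35/36)p_{Folio} = 31.5 and p_{Folio} = 32.4.
Then p_{Quill} = 30 + (1/6)·32.4 = 35.4.

32.4, 35.4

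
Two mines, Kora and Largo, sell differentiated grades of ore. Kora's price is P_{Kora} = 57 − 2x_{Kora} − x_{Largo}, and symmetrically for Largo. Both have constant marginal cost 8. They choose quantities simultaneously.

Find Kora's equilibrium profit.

Mine Kora's profit: π = x_{Kora}(57 − 2x_{Kora} − x_{Largo}) − 8x_{Kora}.
∂π/∂x_{Kora} = 49 − 4x_{Kora} − x_{Largo} = 0 ⇒ x_{Kora} = 12.25 − 0.25x_{Largo}.
By symmetry x_{Largo} = x_{Kora}; substituting into the reaction function, 1.25x_{Kora} = 12.25 and x_{Kora} = 9.8.
P_{Kora} = 57 − 2·9.8 − 9.8 = 27.6.
Profit = (27.6 − 8)·9.8 = 192.08.

192.08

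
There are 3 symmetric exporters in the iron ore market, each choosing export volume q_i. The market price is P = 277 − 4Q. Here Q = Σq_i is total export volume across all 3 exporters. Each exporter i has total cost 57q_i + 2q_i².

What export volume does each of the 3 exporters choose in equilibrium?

11

A representative exporter's profit is π_i = q_i(277 − 4Q) − 57q_i − 2q_i², with Q = q_i + Σ_{j≠i} q_j.
First-order condition: 220 − 12q_i − 4Σ_{j≠i} q_j = 0.
In a symmetric equilibrium every exporter chooses the same q, so Σ_{j≠i} q_j = 2q. The condition becomes 220 − 20q = 0, giving q = 220/20 = 11.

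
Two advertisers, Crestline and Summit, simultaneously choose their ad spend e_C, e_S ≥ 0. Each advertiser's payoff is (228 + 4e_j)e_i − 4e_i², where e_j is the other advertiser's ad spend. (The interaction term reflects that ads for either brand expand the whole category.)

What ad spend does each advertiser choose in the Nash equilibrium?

57

Crestline's payoff is (228 + 4e_S)e_C − 4e_C².
∂π/∂e_C = 228 + 4e_S − 8e_C = 0, so e_C = 28.5 + 0.5e_S.
The game is symmetric, so in equilibrium e_S = e_C: the reaction function gives 0.5e_C = 28.5, hence e_C = 57.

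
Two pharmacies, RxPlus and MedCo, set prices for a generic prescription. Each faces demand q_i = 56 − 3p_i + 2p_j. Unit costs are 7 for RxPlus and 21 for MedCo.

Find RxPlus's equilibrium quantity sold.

44.625

RxPlus's profit: π = (p_{RxPlus} − 7)(56 − 3p_{RxPlus} + 2p_{MedCo}).
∂π/∂p_{RxPlus} = 77 − 6p_{RxPlus} + 2p_{MedCo} = 0 ⇒ p_{RxPlus} = 77/6 + (1/3)p_{MedCo}.
Similarly p_{MedCo} = 119/6 + (1/3)p_{RxPlus}.
Substituting the second reaction function into the first: p_{RxPlus} = 77/6 + (1/3)(119/6 + (1/3)p_{RxPlus}), which gives (8/9)p_{RxPlus} = 175/9 ⇒ p_{RxPlus} = 21.875.
Then p_{MedCo} = 119/6 + (1/3)·21.875 = 27.125.
q_{RxPlus} = 56 − 3·21.875 + 2·27.125 = 44.625.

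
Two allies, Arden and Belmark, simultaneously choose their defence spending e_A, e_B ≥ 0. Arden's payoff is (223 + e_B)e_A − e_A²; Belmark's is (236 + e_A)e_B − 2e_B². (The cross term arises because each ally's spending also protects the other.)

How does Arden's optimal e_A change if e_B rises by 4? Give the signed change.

2

Expanding Arden's payoff: 223e_A + e_Be_A − e_A².
∂π/∂e_A = 223 + e_B − 2e_A = 0, so e_A = 111.5 + 0.5e_B.
The reaction-function slope is 0.5, so a 4-unit rise in e_B moves e_A by 0.5 × 4 = 2. Arden's best response rises — the actions are strategic complements.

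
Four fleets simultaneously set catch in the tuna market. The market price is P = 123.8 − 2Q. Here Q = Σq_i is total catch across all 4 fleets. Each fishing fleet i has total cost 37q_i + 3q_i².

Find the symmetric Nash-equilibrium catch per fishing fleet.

5.425

A representative fishing fleet's profit is π_i = q_i(123.8 − 2Q) − 37q_i − 3q_i², with Q = q_i + Σ_{j≠i} q_j.
First-order condition: 86.8 − 10q_i − 2Σ_{j≠i} q_j = 0.
Imposing symmetry (q_j = q for all j) turns Σ_{j≠i} q_j into 3q, so 86.8 = 16q and q = 5.425.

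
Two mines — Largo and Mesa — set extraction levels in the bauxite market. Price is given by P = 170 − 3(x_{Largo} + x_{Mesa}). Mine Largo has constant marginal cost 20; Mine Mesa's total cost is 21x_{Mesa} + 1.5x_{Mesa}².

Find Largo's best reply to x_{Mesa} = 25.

Mine Largo's profit: π = x_{Largo}(170 − 3(x_{Largo} + x_{Mesa})) − 20x_{Largo}.
∂π/∂x_{Largo} = 150 − 6x_{Largo} − 3x_{Mesa} = 0, so x_{Largo} = 25 − 0.5x_{Mesa}.
At x_{Mesa} = 25: x_{Largo} = 25 − 0.5·25 = 12.5.

12.5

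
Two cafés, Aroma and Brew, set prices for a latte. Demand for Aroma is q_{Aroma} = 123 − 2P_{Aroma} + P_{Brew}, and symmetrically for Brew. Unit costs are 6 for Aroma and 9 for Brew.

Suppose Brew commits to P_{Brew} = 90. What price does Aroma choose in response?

Aroma's profit: π = (P_{Aroma} − 6)(123 − 2P_{Aroma} + P_{Brew}).
∂π/∂P_{Aroma} = 135 − 4P_{Aroma} + P_{Brew} = 0 ⇒ P_{Aroma} = 33.75 + 0.25P_{Brew}.
At P_{Brew} = 90: P_{Aroma} = 33.75 + 0.25·90 = 56.25.

56.25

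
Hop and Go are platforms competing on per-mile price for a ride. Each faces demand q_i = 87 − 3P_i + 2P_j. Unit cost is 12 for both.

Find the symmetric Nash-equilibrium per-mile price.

30.75

Hop's profit: π = (P_{Hop} − 12)(87 − 3P_{Hop} + 2P_{Go}).
∂π/∂P_{Hop} = 123 − 6P_{Hop} + 2P_{Go} = 0 ⇒ P_{Hop} = 20.5 + (1/3)P_{Go}.
By symmetry P_{Go} = P_{Hop}; substituting into the reaction function, (2/3)P_{Hop} = 20.5 and P_{Hop} = 30.75.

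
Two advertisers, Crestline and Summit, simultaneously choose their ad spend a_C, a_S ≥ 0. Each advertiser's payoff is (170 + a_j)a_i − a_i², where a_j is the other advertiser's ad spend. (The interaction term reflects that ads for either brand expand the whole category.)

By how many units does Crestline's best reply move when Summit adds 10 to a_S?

Crestline's payoff is (170 + a_S)a_C − a_C².
∂π/∂a_C = 170 + a_S − 2a_C = 0, so a_C = 85 + 0.5a_S.
The reaction-function slope is 0.5, so a 10-unit rise in a_S moves a_C by 0.5 × 10 = 5. Crestline's best response rises — the actions are strategic complements.

5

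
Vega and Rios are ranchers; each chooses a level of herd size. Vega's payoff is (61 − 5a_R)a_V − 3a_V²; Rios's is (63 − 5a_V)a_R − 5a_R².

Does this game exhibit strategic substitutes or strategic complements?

strategic substitutes

Expanding Vega's payoff: 61a_V − 5a_Ra_V − 3a_V².
∂π/∂a_V = 61 − 5a_R − 6a_V = 0, so a_V = 61/6 − (5/6)a_R.
The best-response slope da_V/da_R = −5/6 < 0: the reaction function is downward-sloping, so the choices are strategic substitutes.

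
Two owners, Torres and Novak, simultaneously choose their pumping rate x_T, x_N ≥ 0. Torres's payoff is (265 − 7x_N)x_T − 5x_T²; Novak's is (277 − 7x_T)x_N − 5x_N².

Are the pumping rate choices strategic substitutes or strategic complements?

strategic substitutes

Expanding Torres's payoff: 265x_T − 7x_Nx_T − 5x_T².
∂π/∂x_T = 265 − 7x_N − 10x_T = 0, so x_T = 26.5 − 0.7x_N.
The best-response slope dx_T/dx_N = −0.7 < 0: the reaction function is downward-sloping, so the choices are strategic substitutes.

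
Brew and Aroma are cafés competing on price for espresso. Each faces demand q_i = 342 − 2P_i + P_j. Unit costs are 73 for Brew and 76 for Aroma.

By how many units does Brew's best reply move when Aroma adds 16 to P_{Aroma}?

4

Brew's profit: π = (P_{Brew} − 73)(342 − 2P_{Brew} + P_{Aroma}).
∂π/∂P_{Brew} = 488 − 4P_{Brew} + P_{Aroma} = 0 ⇒ P_{Brew} = 122 + 0.25P_{Aroma}.
The reaction-function slope is 0.25, so a 16-unit rise in P_{Aroma} moves P_{Brew} by 0.25 × 16 = 4. Brew's best response rises — the actions are strategic complements.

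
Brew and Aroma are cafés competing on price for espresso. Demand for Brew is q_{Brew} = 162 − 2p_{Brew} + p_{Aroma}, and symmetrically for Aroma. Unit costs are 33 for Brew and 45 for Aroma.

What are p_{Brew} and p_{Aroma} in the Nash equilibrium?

77.6, 82.4

Brew's profit: π = (p_{Brew} − 33)(162 − 2p_{Brew} + p_{Aroma}).
∂π/∂p_{Brew} = 228 − 4p_{Brew} + p_{Aroma} = 0 ⇒ p_{Brew} = 57 + 0.25p_{Aroma}.
Similarly p_{Aroma} = 63 + 0.25p_{Brew}.
Solving the two reaction functions simultaneously: (1 − (0.25)(0.25))p_{Brew} = 57 + 0.25·63, so 0.9375p_{Brew} = 72.75 and p_{Brew} = 77.6.
Then p_{Aroma} = 63 + 0.25·77.6 = 82.4.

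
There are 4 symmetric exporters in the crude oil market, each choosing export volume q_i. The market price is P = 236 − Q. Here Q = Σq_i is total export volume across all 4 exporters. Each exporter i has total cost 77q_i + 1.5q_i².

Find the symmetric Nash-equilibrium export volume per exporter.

A representative exporter's profit is π_i = q_i(236 − Q) − 77q_i − 1.5q_i², with Q = q_i + Σ_{j≠i} q_j.
First-order condition: 159 − 5q_i − Σ_{j≠i} q_j = 0.
In a symmetric equilibrium every exporter chooses the same q, so Σ_{j≠i} q_j = 3q. The condition becomes 159 − 8q = 0, giving q = 159/8 = 19.875.

19.875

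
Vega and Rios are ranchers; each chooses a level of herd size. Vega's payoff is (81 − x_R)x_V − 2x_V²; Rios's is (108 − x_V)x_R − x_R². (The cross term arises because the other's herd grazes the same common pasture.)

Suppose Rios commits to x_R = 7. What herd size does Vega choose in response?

18.5

Expanding Vega's payoff: 81x_V − x_Rx_V − 2x_V².
∂π/∂x_V = 81 − x_R − 4x_V = 0, so x_V = 20.25 − 0.25x_R.
At x_R = 7: x_V = 20.25 − 0.25·7 = 18.5.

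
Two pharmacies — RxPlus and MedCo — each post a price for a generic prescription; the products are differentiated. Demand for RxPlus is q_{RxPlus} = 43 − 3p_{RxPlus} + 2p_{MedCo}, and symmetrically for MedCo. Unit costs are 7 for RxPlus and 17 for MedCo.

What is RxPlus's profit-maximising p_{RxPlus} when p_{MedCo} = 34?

22

RxPlus's profit: π = (p_{RxPlus} − 7)(43 − 3p_{RxPlus} + 2p_{MedCo}).
∂π/∂p_{RxPlus} = 64 − 6p_{RxPlus} + 2p_{MedCo} = 0 ⇒ p_{RxPlus} = 32/3 + (1/3)p_{MedCo}.
At p_{MedCo} = 34: p_{RxPlus} = 32/3 + (1/3)·34 = 22.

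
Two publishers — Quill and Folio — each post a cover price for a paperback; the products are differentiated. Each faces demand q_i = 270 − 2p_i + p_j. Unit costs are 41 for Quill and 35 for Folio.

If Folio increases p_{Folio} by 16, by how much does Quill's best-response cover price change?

4

Quill's profit: π = (p_{Quill} − 41)(270 − 2p_{Quill} + p_{Folio}).
∂π/∂p_{Quill} = 352 − 4p_{Quill} + p_{Folio} = 0 ⇒ p_{Quill} = 88 + 0.25p_{Folio}.
The reaction-function slope is 0.25, so a 16-unit rise in p_{Folio} moves p_{Quill} by 0.25 × 16 = 4. Quill's best response rises — the actions are strategic complements.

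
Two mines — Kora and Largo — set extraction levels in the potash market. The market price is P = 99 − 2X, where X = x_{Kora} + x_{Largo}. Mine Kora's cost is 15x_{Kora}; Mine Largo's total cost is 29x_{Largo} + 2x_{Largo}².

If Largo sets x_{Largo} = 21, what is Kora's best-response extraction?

10.5

Mine Kora's profit: π = x_{Kora}(99 − 2(x_{Kora} + x_{Largo})) − 15x_{Kora}.
∂π/∂x_{Kora} = 84 − 4x_{Kora} − 2x_{Largo} = 0, so x_{Kora} = 21 − 0.5x_{Largo}.
At x_{Largo} = 21: x_{Kora} = 21 − 0.5·21 = 10.5.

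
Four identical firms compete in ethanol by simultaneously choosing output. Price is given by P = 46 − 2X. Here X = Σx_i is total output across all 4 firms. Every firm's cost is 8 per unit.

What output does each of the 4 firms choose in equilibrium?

A representative firm's profit is π_i = x_i(46 − 2X) − 8x_i, with X = x_i + Σ_{j≠i} x_j.
First-order condition: 38 − 4x_i − 2Σ_{j≠i} x_j = 0.
With identical firms, set every x_j = x: then 38 − 4x − 6x = 0, i.e. x = 38/10 = 3.8.

3.8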